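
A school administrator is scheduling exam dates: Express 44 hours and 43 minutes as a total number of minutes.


Hours: 44
Extra minutes: 43
Minutes per hour: 60
Hours to minutes: 44 x 60 = 2640
Total: 2640 + 43 = 2683

2683


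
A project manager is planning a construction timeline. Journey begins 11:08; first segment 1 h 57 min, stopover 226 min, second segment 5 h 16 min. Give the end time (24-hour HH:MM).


Depart: 11:08
Leg 1: +117 min -> 13:05
Layover: +226 min -> 16:51
Leg 2: +316 min -> 22:07
Total travel: 659 minutes = 10h 59m
Arrival: 22:07

22:07


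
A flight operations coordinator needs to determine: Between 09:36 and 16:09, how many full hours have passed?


Start: 09:36
End: 16:09
Hour difference: 16 - 9 = 7 hours
Minute difference: 9 - 36 = -27 minutes
Total minutes: 393
Complete hours: 393 / 60 = 6 (remainder 33)

6


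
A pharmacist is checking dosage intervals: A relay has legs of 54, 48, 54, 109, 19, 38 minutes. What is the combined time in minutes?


Durations: 54, 48, 54, 109, 19, 38
Running sum: 54
+ 48 = 102
+ 54 = 156
+ 109 = 265
+ 19 = 284
+ 38 = 322
Total duration: 322 minutes
That is 5 hours and 22 minutes

322


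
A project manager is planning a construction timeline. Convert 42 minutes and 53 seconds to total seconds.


Minutes: 42
Extra seconds: 53
Seconds per minute: 60
Minutes to seconds: 42 x 60 = 2520
Total: 2520 + 53 = 2573

2573


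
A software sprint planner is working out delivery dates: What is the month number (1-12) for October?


Calendar month order:
9. September
10. October <--
11. November
October is month number 10

10


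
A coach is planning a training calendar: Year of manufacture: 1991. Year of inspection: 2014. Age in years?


Birth year: 1991
Current year: 2014
Age = current year - birth year
Age = 2014 - 1991 = 23

23


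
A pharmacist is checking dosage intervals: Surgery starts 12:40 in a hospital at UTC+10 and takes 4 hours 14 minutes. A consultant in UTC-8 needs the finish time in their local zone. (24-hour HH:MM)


Start: 12:40 in UTC+10
Step 1 - add duration:
  minutes: 40 + 14 = 54
  hours: 12 + 4 + 0 = 16
  end in UTC+10: 16:54
Step 2 - convert UTC+10 -> UTC-8:
  offset difference: -8 - (10) = -18 hours
  16 + (-18) = -2 -> mod 24 = 22
Result: 22:54 in UTC-8

22:54


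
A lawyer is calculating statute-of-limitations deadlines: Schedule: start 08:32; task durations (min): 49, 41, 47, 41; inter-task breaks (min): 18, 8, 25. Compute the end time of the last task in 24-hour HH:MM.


Start: 08:32 = 512 min from midnight
  after task 1 (49 min): 09:21
  after break (18 min): 09:39
  after task 2 (41 min): 10:20
  after break (8 min): 10:28
  after task 3 (47 min): 11:15
  after break (25 min): 11:40
  after task 4 (41 min): 12:21
Total elapsed: 229 minutes
End time: 12:21

12:21


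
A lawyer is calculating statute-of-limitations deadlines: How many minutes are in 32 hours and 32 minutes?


Hours: 32
Minutes: 32
Convert hours to minutes: 32 x 60 = 1920
Add remaining minutes: 1920 + 32 = 1952

1952


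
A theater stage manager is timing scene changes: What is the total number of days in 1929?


Year: 1929
Check leap year rules:
Divisible by 4? No
1929 is not a leap year
Days: 365

365


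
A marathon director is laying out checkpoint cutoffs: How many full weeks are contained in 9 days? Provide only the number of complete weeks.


Total days: 9
Days per week: 7
Division: 9 / 7 = 1 remainder 2
Complete weeks: 1
Remaining days: 2

1


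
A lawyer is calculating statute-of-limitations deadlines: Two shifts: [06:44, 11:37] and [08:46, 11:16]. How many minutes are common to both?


Interval A: [404, 697] minutes from midnight
Interval B: [526, 676] minutes from midnight
Overlap start = max(404, 526) = 526
Overlap end = min(697, 676) = 676
Overlap = 676 - 526 = 150 minutes

150


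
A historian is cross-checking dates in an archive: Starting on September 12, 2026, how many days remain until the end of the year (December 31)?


Start: September 12, 2026
End: December 31, 2026
Days left in September: 18
October: 31
November: 30
December: 31
Sum of remaining months: 92
Total: 18 + 92 = 110

110


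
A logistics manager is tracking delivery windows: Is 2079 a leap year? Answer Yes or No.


Year: 2079
Divisible by 4? 2079 / 4 = 519.75 -> No
Not divisible by 4, so NOT a leap year

No


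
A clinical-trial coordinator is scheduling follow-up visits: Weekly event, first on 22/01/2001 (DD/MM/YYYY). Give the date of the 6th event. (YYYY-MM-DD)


First occurrence: 2001-01-22 (occurrence 1)
Each occurrence is 7 days after the previous.
Occurrence 6 is 5 weeks after the first.
5 weeks = 35 days
2001-01-22 + 35 days = 2001-02-26

2001-02-26


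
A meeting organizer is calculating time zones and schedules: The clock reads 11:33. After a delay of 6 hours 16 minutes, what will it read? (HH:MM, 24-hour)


Start time: 11:33
Adding: 6 hours 16 minutes
Minutes: 33 + 16 = 49
Hours: 11 + 6 + 0 = 17
Result: 17:49

17:49


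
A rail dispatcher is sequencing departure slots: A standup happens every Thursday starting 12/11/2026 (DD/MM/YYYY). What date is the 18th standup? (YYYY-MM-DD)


First occurrence: 2026-11-12 (occurrence 1)
Each occurrence is 7 days after the previous.
Occurrence 18 is 17 weeks after the first.
17 weeks = 119 days
2026-11-12 + 119 days = 2027-03-11

2027-03-11


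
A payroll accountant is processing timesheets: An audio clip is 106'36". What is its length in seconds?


Minutes: 106
Seconds: 36
Convert minutes to seconds: 106 x 60 = 6360
Add remaining seconds: 6360 + 36 = 6396

6396


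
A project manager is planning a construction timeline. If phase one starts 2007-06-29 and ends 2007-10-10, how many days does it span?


Start date: 2007-06-29
End date: 2007-10-10
Jun 2007: +2 days
Jul 2007: +31 days
Aug 2007: +31 days
Sep 2007: +30 days
Oct 2007: +9 days
Total: 103 days

103


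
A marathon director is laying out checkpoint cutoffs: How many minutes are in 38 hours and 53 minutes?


Hours: 38
Minutes: 53
Convert hours to minutes: 38 x 60 = 2280
Add remaining minutes: 2280 + 53 = 2333

2333


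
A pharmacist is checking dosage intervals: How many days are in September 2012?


Month: September
Year: 2012
September is a 30-day month
Total: 30 days

30


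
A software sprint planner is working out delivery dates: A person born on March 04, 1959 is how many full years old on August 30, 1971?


Birth: 1959-03-04
Reference: 1971-08-30
Year difference: 1971 - 1959 = 12
Has birthday (03-04) occurred by 08-30? Yes
Age in full years: 12

12


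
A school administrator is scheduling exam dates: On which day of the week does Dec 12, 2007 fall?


Date: 2007-12-12
January 1, 2007 is a Monday
Day of year: 346
Offset from Jan 1: 345 days
345 mod 7 = 2
Result: Wednesday

Wednesday


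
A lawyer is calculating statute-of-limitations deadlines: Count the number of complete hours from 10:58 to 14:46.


Start: 10:58
End: 14:46
Hour difference: 14 - 10 = 4 hours
Minute difference: 46 - 58 = -12 minutes
Total minutes: 228
Complete hours: 228 / 60 = 3 (remainder 48)

3


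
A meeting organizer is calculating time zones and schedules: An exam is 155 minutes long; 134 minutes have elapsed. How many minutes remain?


Total budget: 155 minutes
Time used: 134 minutes
Remaining: 155 - 134 = 21 minutes
Percent used: 86.5%
Percent remaining: 13.5%

21


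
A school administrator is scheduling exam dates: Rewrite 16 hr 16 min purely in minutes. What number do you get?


Hours: 16
Extra minutes: 16
Minutes per hour: 60
Hours to minutes: 16 x 60 = 960
Total: 960 + 16 = 976

976


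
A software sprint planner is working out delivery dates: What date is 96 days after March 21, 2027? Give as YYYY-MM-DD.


Start: 2027-03-21
Adding 96 days
Days remaining in March: 10
After March: 86 days still to add
April 2027: 30 days, 56 remaining
May 2027: 31 days, 25 remaining
June 2027 has 30 days, need 25
Result: 2027-06-25

2027-06-25


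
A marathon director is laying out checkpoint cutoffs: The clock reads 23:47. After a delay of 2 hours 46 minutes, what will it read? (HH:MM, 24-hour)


Start time: 23:47
Adding: 2 hours 46 minutes
Minutes: 47 + 46 = 93
Minute overflow: 93 >= 60, so carry 1 hour, minutes = 33
Hours: 23 + 2 + 1 = 26
Hour wraparound: 26 mod 24 = 2
Result: 02:33

02:33


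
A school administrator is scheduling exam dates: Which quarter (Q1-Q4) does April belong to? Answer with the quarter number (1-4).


Month: April (month 4)
Q1: January-March (months 1-3)
Q2: April-June (months 4-6)
Q3: July-September (months 7-9)
Q4: October-December (months 10-12)
Month 4 falls in Q2

2


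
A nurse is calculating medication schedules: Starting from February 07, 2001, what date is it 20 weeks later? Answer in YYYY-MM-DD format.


Start: 2001-02-07
Weeks to add: 20
Convert to days: 20 x 7 = 140 days
Add 140 days to 2001-02-07
Result: 2001-06-27

2001-06-27


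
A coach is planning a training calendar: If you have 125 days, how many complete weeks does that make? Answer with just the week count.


Total days: 125
Days per week: 7
Division: 125 / 7 = 17 remainder 6
Complete weeks: 17
Remaining days: 6

17


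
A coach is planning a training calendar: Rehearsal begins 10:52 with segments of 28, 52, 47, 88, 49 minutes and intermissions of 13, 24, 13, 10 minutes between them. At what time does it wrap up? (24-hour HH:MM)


Start: 10:52 = 652 min from midnight
  after task 1 (28 min): 11:20
  after break (13 min): 11:33
  after task 2 (52 min): 12:25
  after break (24 min): 12:49
  after task 3 (47 min): 13:36
  after break (13 min): 13:49
  after task 4 (88 min): 15:17
  after break (10 min): 15:27
  after task 5 (49 min): 16:16
Total elapsed: 324 minutes
End time: 16:16

16:16


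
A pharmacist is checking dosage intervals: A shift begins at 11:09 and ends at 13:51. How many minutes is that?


Start time: 11:09 = 669 minutes from midnight
End time: 13:51 = 831 minutes from midnight
Difference: 831 - 669 = 162 minutes
That is 2 hours and 42 minutes

162


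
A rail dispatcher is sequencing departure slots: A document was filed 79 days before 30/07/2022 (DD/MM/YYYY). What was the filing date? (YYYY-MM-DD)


Start: 2022-07-30
Subtracting 79 days
Days already passed in July: 30
After going back through July: 49 more days to subtract
June 2022: 30 days, 19 remaining
May 2022 has 31 days, need 19
Result: 2022-05-12

2022-05-12


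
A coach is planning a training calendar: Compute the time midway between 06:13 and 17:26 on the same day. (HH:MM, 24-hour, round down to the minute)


Start time: 06:13 = 373 minutes from midnight
End time: 17:26 = 1046 minutes from midnight
Sum: 373 + 1046 = 1419
Midpoint: 1419 / 2 = 709 minutes
Convert: 709 / 60 = 11 hours, 49 minutes
Result: 11:49

11:49


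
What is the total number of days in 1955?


Year: 1955
Check leap year rules:
Divisible by 4? No
1955 is not a leap year
Days: 365

365


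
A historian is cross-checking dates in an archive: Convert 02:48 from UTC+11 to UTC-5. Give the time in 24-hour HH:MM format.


Local time: 02:48 at UTC+11 (offset 11h)
Target zone: UTC-5 (offset -5h)
Difference: -5 - (11) = -16 hours
Calculation: 2 + (-16) = -14
Wraparound: (-14) mod 24 = 10
Result: 10:48

10:48


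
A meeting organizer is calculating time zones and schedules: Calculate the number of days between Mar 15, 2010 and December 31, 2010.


Start: March 15, 2010
End: December 31, 2010
Days left in March: 16
April: 30
May: 31
June: 30
July: 31
... plus remaining months
Sum of remaining months: 275
Total: 16 + 275 = 291

291


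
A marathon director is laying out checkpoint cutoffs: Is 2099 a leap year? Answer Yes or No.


Year: 2099
Divisible by 4? 2099 / 4 = 524.75 -> No
Not divisible by 4, so NOT a leap year

No


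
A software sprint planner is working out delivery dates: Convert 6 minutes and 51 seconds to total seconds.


Minutes: 6
Extra seconds: 51
Seconds per minute: 60
Minutes to seconds: 6 x 60 = 360
Total: 360 + 51 = 411

411


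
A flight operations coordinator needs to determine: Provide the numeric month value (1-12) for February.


Calendar month order:
1. January
2. February <--
3. March
February is month number 2

2


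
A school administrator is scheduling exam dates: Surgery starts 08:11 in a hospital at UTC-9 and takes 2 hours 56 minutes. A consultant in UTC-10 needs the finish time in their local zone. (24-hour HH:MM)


Start: 08:11 in UTC-9
Step 1 - add duration:
  minutes: 11 + 56 = 67 (carry 1h)
  hours: 8 + 2 + 1 = 11
  end in UTC-9: 11:07
Step 2 - convert UTC-9 -> UTC-10:
  offset difference: -10 - (-9) = -1 hours
  11 + (-1) = 10 -> mod 24 = 10
Result: 10:07 in UTC-10

10:07


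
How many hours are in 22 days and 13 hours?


Days: 22
Extra hours: 13
Hours per day: 24
Days to hours: 22 x 24 = 528
Total: 528 + 13 = 541

541


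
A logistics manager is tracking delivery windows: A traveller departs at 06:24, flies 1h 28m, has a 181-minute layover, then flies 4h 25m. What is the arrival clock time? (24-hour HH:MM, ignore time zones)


Depart: 06:24
Leg 1: +88 min -> 07:52
Layover: +181 min -> 10:53
Leg 2: +265 min -> 15:18
Total travel: 534 minutes = 8h 54m
Arrival: 15:18

15:18


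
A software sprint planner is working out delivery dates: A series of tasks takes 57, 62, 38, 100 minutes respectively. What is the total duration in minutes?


Durations: 57, 62, 38, 100
Running sum: 57
+ 62 = 119
+ 38 = 157
+ 100 = 257
Total duration: 257 minutes
That is 4 hours and 17 minutes

257


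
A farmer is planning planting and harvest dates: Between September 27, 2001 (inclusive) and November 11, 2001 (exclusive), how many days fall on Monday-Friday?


Start: 2001-09-27 (Thursday)
End (exclusive): 2001-11-11 (Sunday)
Total calendar days: 45
Full weeks: 45 // 7 = 6 -> 30 weekdays
Remaining 3 days starting on Thursday:
  Thu(w), Fri(w), Sat(-) -> 2 weekdays
Total business days: 30 + 2 = 32

32


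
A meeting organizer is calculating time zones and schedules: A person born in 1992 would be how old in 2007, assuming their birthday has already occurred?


Birth year: 1992
Current year: 2007
Age = current year - birth year
Age = 2007 - 1992 = 15

15


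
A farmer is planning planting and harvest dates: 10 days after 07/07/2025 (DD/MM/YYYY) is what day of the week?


Start: 2025-07-07 (Monday)
Step 1 - find target date: add 10 days
  2025-07-07 + 10 days = 2025-07-17
Step 2 - day of week:
  10 mod 7 = 3
  Monday + 3 days -> Thursday
Result: Thursday (2025-07-17)

Thursday


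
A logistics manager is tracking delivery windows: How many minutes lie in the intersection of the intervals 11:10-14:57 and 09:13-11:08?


Interval A: [670, 897] minutes from midnight
Interval B: [553, 668] minutes from midnight
Overlap start = max(670, 553) = 670
Overlap end = min(897, 668) = 668
End <= start, so the intervals do not overlap: 0 minutes

0


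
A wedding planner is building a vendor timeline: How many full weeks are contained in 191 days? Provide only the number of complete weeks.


Total days: 191
Days per week: 7
Division: 191 / 7 = 27 remainder 2
Complete weeks: 27
Remaining days: 2

27


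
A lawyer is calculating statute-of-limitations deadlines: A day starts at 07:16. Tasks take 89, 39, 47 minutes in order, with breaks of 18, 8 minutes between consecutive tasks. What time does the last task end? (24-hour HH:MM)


Start: 07:16 = 436 min from midnight
  after task 1 (89 min): 08:45
  after break (18 min): 09:03
  after task 2 (39 min): 09:42
  after break (8 min): 09:50
  after task 3 (47 min): 10:37
Total elapsed: 201 minutes
End time: 10:37

10:37


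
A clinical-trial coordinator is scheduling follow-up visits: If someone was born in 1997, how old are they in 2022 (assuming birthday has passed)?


Birth year: 1997
Current year: 2022
Age = current year - birth year
Age = 2022 - 1997 = 25

25


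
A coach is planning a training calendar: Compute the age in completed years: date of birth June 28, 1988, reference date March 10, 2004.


Birth: 1988-06-28
Reference: 2004-03-10
Year difference: 2004 - 1988 = 16
Has birthday (06-28) occurred by 03-10? No
Birthday not yet reached this year -> subtract 1
Age in full years: 15

15


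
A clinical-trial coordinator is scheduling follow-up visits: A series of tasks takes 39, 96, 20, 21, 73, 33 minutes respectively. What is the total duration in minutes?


Durations: 39, 96, 20, 21, 73, 33
Running sum: 39
+ 96 = 135
+ 20 = 155
+ 21 = 176
+ 73 = 249
+ 33 = 282
Total duration: 282 minutes
That is 4 hours and 42 minutes

282


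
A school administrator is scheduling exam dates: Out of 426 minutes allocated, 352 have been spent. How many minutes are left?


Total budget: 426 minutes
Time used: 352 minutes
Remaining: 426 - 352 = 74 minutes
Percent used: 82.6%
Percent remaining: 17.4%

74


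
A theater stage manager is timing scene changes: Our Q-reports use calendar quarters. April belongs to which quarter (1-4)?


Month: April (month 4)
Q1: January-March (months 1-3)
Q2: April-June (months 4-6)
Q3: July-September (months 7-9)
Q4: October-December (months 10-12)
Month 4 falls in Q2

2


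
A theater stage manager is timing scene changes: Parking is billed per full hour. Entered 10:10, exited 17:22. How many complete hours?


Start: 10:10
End: 17:22
Hour difference: 17 - 10 = 7 hours
Minute difference: 22 - 10 = 12 minutes
Total minutes: 432
Complete hours: 432 / 60 = 7 (remainder 12)

7


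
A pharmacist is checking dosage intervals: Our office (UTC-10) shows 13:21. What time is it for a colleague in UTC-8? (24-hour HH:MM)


Local time: 13:21 at UTC-10 (offset -10h)
Target zone: UTC-8 (offset -8h)
Difference: -8 - (-10) = 2 hours
Calculation: 13 + (2) = 15
Result: 15:21

15:21


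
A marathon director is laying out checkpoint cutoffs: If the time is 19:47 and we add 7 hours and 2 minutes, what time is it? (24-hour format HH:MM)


Start time: 19:47
Adding: 7 hours 2 minutes
Minutes: 47 + 2 = 49
Hours: 19 + 7 + 0 = 26
Hour wraparound: 26 mod 24 = 2
Result: 02:49

02:49


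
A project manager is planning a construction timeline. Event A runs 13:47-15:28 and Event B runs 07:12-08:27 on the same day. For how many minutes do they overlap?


Interval A: [827, 928] minutes from midnight
Interval B: [432, 507] minutes from midnight
Overlap start = max(827, 432) = 827
Overlap end = min(928, 507) = 507
End <= start, so the intervals do not overlap: 0 minutes

0


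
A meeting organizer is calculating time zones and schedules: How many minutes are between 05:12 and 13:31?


Start time: 05:12 = 312 minutes from midnight
End time: 13:31 = 811 minutes from midnight
Difference: 811 - 312 = 499 minutes
That is 8 hours and 19 minutes

499


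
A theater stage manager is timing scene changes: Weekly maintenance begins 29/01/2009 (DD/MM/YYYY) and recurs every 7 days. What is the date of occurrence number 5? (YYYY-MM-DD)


First occurrence: 2009-01-29 (occurrence 1)
Each occurrence is 7 days after the previous.
Occurrence 5 is 4 weeks after the first.
4 weeks = 28 days
2009-01-29 + 28 days = 2009-02-26

2009-02-26


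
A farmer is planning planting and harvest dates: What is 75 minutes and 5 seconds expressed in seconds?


Minutes: 75
Extra seconds: 5
Seconds per minute: 60
Minutes to seconds: 75 x 60 = 4500
Total: 4500 + 5 = 4505

4505


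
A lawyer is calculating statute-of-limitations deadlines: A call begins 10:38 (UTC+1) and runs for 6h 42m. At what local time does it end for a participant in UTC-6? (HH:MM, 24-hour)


Start: 10:38 in UTC+1
Step 1 - add duration:
  minutes: 38 + 42 = 80 (carry 1h)
  hours: 10 + 6 + 1 = 17
  end in UTC+1: 17:20
Step 2 - convert UTC+1 -> UTC-6:
  offset difference: -6 - (1) = -7 hours
  17 + (-7) = 10 -> mod 24 = 10
Result: 10:20 in UTC-6

10:20


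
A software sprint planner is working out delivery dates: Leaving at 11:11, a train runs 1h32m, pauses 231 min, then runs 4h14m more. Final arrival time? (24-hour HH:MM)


Depart: 11:11
Leg 1: +92 min -> 12:43
Layover: +231 min -> 16:34
Leg 2: +254 min -> 20:48
Total travel: 577 minutes = 9h 37m
Arrival: 20:48

20:48


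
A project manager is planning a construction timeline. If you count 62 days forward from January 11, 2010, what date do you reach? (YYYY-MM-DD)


Start: 2010-01-11
Adding 62 days
Days remaining in January: 20
After January: 42 days still to add
February 2010: 28 days, 14 remaining
March 2010 has 31 days, need 14
Result: 2010-03-14

2010-03-14


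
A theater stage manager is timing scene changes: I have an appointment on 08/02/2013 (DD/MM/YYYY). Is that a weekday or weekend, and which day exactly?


Date: 2013-02-08
January 1, 2013 is a Tuesday
Day of year: 39
Offset from Jan 1: 38 days
38 mod 7 = 3
Result: Friday

Friday


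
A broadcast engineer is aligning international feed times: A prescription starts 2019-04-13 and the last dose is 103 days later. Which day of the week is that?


Start: 2019-04-13 (Saturday)
Step 1 - find target date: add 103 days
  2019-04-13 + 103 days = 2019-07-25
Step 2 - day of week:
  103 mod 7 = 5
  Saturday + 5 days -> Thursday
Result: Thursday (2019-07-25)

Thursday


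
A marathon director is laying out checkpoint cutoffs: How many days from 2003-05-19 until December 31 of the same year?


Start: May 19, 2003
End: December 31, 2003
Days left in May: 12
June: 30
July: 31
August: 31
September: 30
... plus remaining months
Sum of remaining months: 214
Total: 12 + 214 = 226

226


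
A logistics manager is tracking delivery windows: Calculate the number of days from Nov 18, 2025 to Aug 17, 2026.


Start date: 2025-11-18
End date: 2026-08-17
Nov 2025: +13 days
Dec 2025: +31 days
Jan 2026: +31 days
... (7 more months)
Total: 272 days

272


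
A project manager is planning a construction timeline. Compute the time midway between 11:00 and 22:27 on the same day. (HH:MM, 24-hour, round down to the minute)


Start time: 11:00 = 660 minutes from midnight
End time: 22:27 = 1347 minutes from midnight
Sum: 660 + 1347 = 2007
Midpoint: 2007 / 2 = 1003 minutes
Convert: 1003 / 60 = 16 hours, 43 minutes
Result: 16:43

16:43


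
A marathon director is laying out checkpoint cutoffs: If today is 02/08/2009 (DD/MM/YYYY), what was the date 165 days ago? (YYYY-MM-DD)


Start: 2009-08-02
Subtracting 165 days
Days already passed in August: 2
After going back through August: 163 more days to subtract
July 2009: 31 days, 132 remaining
June 2009: 30 days, 102 remaining
May 2009: 31 days, 71 remaining
April 2009: 30 days, 41 remaining
Result: 2009-02-18

2009-02-18


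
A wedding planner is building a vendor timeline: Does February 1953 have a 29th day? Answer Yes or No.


Year: 1953
Divisible by 4? 1953 / 4 = 488.25 -> No
Not divisible by 4, so NOT a leap year

No


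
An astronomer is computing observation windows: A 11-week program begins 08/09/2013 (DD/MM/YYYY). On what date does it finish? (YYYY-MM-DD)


Start: 2013-09-08
Weeks to add: 11
Convert to days: 11 x 7 = 77 days
Add 77 days to 2013-09-08
Result: 2013-11-24

2013-11-24


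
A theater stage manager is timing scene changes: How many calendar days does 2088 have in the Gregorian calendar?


Year: 2088
Check leap year rules:
Divisible by 4? Yes
Divisible by 100? No
2088 is a leap year
Days: 366

366


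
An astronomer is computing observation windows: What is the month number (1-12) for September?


Calendar month order:
8. August
9. September <--
10. October
September is month number 9

9


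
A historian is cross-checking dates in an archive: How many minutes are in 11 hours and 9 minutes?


Hours: 11
Extra minutes: 9
Minutes per hour: 60
Hours to minutes: 11 x 60 = 660
Total: 660 + 9 = 669

669


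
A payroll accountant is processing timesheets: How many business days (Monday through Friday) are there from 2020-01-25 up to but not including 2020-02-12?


Start: 2020-01-25 (Saturday)
End (exclusive): 2020-02-12 (Wednesday)
Total calendar days: 18
Full weeks: 18 // 7 = 2 -> 10 weekdays
Remaining 4 days starting on Saturday:
  Sat(-), Sun(-), Mon(w), Tue(w) -> 2 weekdays
Total business days: 10 + 2 = 12

12


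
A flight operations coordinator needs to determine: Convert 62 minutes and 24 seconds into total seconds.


Minutes: 62
Seconds: 24
Convert minutes to seconds: 62 x 60 = 3720
Add remaining seconds: 3720 + 24 = 3744

3744


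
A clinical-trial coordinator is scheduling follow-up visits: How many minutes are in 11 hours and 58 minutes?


Hours: 11
Minutes: 58
Convert hours to minutes: 11 x 60 = 660
Add remaining minutes: 660 + 58 = 718

718


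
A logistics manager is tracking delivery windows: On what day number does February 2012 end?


Month: February
Year: 2012
2012 is a leap year
February has 29 days
Total: 29 days

29


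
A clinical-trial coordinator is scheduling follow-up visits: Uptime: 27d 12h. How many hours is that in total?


Days: 27
Extra hours: 12
Hours per day: 24
Days to hours: 27 x 24 = 648
Total: 648 + 12 = 660

660


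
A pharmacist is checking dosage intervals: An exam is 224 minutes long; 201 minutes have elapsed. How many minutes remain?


Total budget: 224 minutes
Time used: 201 minutes
Remaining: 224 - 201 = 23 minutes
Percent used: 89.7%
Percent remaining: 10.3%

23


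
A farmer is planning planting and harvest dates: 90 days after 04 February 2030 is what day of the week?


Start: 2030-02-04 (Monday)
Step 1 - find target date: add 90 days
  2030-02-04 + 90 days = 2030-05-05
Step 2 - day of week:
  90 mod 7 = 6
  Monday + 6 days -> Sunday
Result: Sunday (2030-05-05)

Sunday


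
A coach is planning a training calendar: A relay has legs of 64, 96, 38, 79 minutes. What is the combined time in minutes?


Durations: 64, 96, 38, 79
Running sum: 64
+ 96 = 160
+ 38 = 198
+ 79 = 277
Total duration: 277 minutes
That is 4 hours and 37 minutes

277


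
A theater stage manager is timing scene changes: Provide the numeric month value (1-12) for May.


Calendar month order:
4. April
5. May <--
6. June
May is month number 5

5


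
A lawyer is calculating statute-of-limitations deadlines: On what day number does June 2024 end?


Month: June
Year: 2024
June is a 30-day month
Total: 30 days

30


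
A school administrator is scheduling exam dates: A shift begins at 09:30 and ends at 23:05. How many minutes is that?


Start time: 09:30 = 570 minutes from midnight
End time: 23:05 = 1385 minutes from midnight
Difference: 1385 - 570 = 815 minutes
That is 13 hours and 35 minutes

815


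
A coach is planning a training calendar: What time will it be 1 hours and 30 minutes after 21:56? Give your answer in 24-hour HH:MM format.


Start time: 21:56
Adding: 1 hours 30 minutes
Minutes: 56 + 30 = 86
Minute overflow: 86 >= 60, so carry 1 hour, minutes = 26
Hours: 21 + 1 + 1 = 23
Result: 23:26

23:26


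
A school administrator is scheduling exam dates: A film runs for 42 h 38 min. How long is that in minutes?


Hours: 42
Minutes: 38
Convert hours to minutes: 42 x 60 = 2520
Add remaining minutes: 2520 + 38 = 2558

2558


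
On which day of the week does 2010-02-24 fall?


Date: 2010-02-24
January 1, 2010 is a Friday
Day of year: 55
Offset from Jan 1: 54 days
54 mod 7 = 5
Result: Wednesday

Wednesday


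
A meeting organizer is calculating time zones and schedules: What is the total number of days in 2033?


Year: 2033
Check leap year rules:
Divisible by 4? No
2033 is not a leap year
Days: 365

365


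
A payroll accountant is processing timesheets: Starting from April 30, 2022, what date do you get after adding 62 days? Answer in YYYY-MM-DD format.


Start: 2022-04-30
Adding 62 days
Days remaining in April: 0
After April: 62 days still to add
May 2022: 31 days, 31 remaining
June 2022: 30 days, 1 remaining
July 2022 has 31 days, need 1
Result: 2022-07-01

2022-07-01


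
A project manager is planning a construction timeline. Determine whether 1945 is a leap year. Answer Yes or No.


Year: 1945
Divisible by 4? 1945 / 4 = 486.25 -> No
Not divisible by 4, so NOT a leap year

No


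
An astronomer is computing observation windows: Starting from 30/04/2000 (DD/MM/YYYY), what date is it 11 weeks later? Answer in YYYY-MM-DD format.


Start: 2000-04-30
Weeks to add: 11
Convert to days: 11 x 7 = 77 days
Add 77 days to 2000-04-30
Result: 2000-07-16

2000-07-16


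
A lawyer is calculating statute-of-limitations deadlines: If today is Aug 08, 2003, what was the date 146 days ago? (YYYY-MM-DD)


Start: 2003-08-08
Subtracting 146 days
Days already passed in August: 8
After going back through August: 138 more days to subtract
July 2003: 31 days, 107 remaining
June 2003: 30 days, 77 remaining
May 2003: 31 days, 46 remaining
April 2003: 30 days, 16 remaining
Result: 2003-03-15

2003-03-15


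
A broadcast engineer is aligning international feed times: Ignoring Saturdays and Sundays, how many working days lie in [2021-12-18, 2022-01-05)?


Start: 2021-12-18 (Saturday)
End (exclusive): 2022-01-05 (Wednesday)
Total calendar days: 18
Full weeks: 18 // 7 = 2 -> 10 weekdays
Remaining 4 days starting on Saturday:
  Sat(-), Sun(-), Mon(w), Tue(w) -> 2 weekdays
Total business days: 10 + 2 = 12

12


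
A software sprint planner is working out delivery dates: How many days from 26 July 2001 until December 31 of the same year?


Start: July 26, 2001
End: December 31, 2001
Days left in July: 5
August: 31
September: 30
October: 31
November: 30
... plus remaining months
Sum of remaining months: 153
Total: 5 + 153 = 158

158


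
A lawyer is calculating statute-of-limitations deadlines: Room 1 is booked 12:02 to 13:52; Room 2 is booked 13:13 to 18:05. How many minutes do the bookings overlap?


Interval A: [722, 832] minutes from midnight
Interval B: [793, 1085] minutes from midnight
Overlap start = max(722, 793) = 793
Overlap end = min(832, 1085) = 832
Overlap = 832 - 793 = 39 minutes

39


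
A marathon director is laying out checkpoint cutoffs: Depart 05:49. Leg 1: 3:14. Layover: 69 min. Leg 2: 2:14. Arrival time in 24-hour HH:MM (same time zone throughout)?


Depart: 05:49
Leg 1: +194 min -> 09:03
Layover: +69 min -> 10:12
Leg 2: +134 min -> 12:26
Total travel: 397 minutes = 6h 37m
Arrival: 12:26

12:26


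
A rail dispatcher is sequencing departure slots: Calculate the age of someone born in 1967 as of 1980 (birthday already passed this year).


Birth year: 1967
Current year: 1980
Age = current year - birth year
Age = 1980 - 1967 = 13

13


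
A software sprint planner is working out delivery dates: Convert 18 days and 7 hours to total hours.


Days: 18
Extra hours: 7
Hours per day: 24
Days to hours: 18 x 24 = 432
Total: 432 + 7 = 439

439


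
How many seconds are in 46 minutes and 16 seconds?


Minutes: 46
Seconds: 16
Convert minutes to seconds: 46 x 60 = 2760
Add remaining seconds: 2760 + 16 = 2776

2776


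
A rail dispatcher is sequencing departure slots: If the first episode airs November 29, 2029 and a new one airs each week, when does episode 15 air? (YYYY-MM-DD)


First occurrence: 2029-11-29 (occurrence 1)
Each occurrence is 7 days after the previous.
Occurrence 15 is 14 weeks after the first.
14 weeks = 98 days
2029-11-29 + 98 days = 2030-03-07

2030-03-07


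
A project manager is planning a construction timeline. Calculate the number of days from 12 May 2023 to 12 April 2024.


Start date: 2023-05-12
End date: 2024-04-12
May 2023: +20 days
Jun 2023: +30 days
Jul 2023: +31 days
... (9 more months)
Total: 336 days

336


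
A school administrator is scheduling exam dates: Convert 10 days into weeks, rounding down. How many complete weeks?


Total days: 10
Days per week: 7
Division: 10 / 7 = 1 remainder 3
Complete weeks: 1
Remaining days: 3

1


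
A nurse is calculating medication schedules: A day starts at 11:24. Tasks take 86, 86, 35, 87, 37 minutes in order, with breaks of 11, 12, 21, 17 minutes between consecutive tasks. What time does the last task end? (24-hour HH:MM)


Start: 11:24 = 684 min from midnight
  after task 1 (86 min): 12:50
  after break (11 min): 13:01
  after task 2 (86 min): 14:27
  after break (12 min): 14:39
  after task 3 (35 min): 15:14
  after break (21 min): 15:35
  after task 4 (87 min): 17:02
  after break (17 min): 17:19
  after task 5 (37 min): 17:56
Total elapsed: 392 minutes
End time: 17:56

17:56


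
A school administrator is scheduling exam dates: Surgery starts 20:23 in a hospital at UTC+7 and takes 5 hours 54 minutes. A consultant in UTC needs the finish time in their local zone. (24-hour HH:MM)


Start: 20:23 in UTC+7
Step 1 - add duration:
  minutes: 23 + 54 = 77 (carry 1h)
  hours: 20 + 5 + 1 = 26
  end in UTC+7: 02:17
Step 2 - convert UTC+7 -> UTC:
  offset difference: 0 - (7) = -7 hours
  2 + (-7) = -5 -> mod 24 = 19
Result: 19:17 in UTC

19:17


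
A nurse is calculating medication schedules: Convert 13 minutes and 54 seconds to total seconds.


Minutes: 13
Extra seconds: 54
Seconds per minute: 60
Minutes to seconds: 13 x 60 = 780
Total: 780 + 54 = 834

834


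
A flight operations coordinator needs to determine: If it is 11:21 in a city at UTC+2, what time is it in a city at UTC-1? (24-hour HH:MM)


Local time: 11:21 at UTC+2 (offset 2h)
Target zone: UTC-1 (offset -1h)
Difference: -1 - (2) = -3 hours
Calculation: 11 + (-3) = 8
Result: 08:21

08:21


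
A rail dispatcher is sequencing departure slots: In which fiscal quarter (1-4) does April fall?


Month: April (month 4)
Q1: January-March (months 1-3)
Q2: April-June (months 4-6)
Q3: July-September (months 7-9)
Q4: October-December (months 10-12)
Month 4 falls in Q2

2


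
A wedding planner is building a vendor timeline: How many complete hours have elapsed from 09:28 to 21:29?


Start: 09:28
End: 21:29
Hour difference: 21 - 9 = 12 hours
Minute difference: 29 - 28 = 1 minutes
Total minutes: 721
Complete hours: 721 / 60 = 12 (remainder 1)

12


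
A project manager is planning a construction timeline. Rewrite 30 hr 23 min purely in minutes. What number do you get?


Hours: 30
Extra minutes: 23
Minutes per hour: 60
Hours to minutes: 30 x 60 = 1800
Total: 1800 + 23 = 1823

1823


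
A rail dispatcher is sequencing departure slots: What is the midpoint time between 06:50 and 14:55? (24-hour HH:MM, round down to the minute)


Start time: 06:50 = 410 minutes from midnight
End time: 14:55 = 895 minutes from midnight
Sum: 410 + 895 = 1305
Midpoint: 1305 / 2 = 652 minutes
Convert: 652 / 60 = 10 hours, 52 minutes
Result: 10:52

10:52


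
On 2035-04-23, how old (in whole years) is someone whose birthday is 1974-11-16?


Birth: 1974-11-16
Reference: 2035-04-23
Year difference: 2035 - 1974 = 61
Has birthday (11-16) occurred by 04-23? No
Birthday not yet reached this year -> subtract 1
Age in full years: 60

60


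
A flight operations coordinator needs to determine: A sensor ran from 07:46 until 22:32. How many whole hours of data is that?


Start: 07:46
End: 22:32
Hour difference: 22 - 7 = 15 hours
Minute difference: 32 - 46 = -14 minutes
Total minutes: 886
Complete hours: 886 / 60 = 14 (remainder 46)

14


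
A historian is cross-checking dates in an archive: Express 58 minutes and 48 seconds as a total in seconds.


Minutes: 58
Seconds: 48
Convert minutes to seconds: 58 x 60 = 3480
Add remaining seconds: 3480 + 48 = 3528

3528


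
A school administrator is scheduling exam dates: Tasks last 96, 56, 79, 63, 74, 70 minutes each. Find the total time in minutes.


Durations: 96, 56, 79, 63, 74, 70
Running sum: 96
+ 56 = 152
+ 79 = 231
+ 63 = 294
+ 74 = 368
+ 70 = 438
Total duration: 438 minutes
That is 7 hours and 18 minutes

438


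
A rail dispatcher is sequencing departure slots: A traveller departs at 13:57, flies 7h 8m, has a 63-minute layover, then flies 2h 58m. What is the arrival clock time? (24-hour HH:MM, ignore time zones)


Depart: 13:57
Leg 1: +428 min -> 21:05
Layover: +63 min -> 22:08
Leg 2: +178 min -> 01:06
Total travel: 669 minutes = 11h 9m
Arrival: 01:06

01:06


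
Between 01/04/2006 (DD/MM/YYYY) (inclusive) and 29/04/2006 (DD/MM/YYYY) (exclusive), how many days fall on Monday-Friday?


Start: 2006-04-01 (Saturday)
End (exclusive): 2006-04-29 (Saturday)
Total calendar days: 28
Full weeks: 28 // 7 = 4 -> 20 weekdays
Remaining 0 days starting on Saturday:
Total business days: 20 + 0 = 20

20


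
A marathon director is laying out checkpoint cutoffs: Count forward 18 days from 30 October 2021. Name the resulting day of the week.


Start: 2021-10-30 (Saturday)
Step 1 - find target date: add 18 days
  2021-10-30 + 18 days = 2021-11-17
Step 2 - day of week:
  18 mod 7 = 4
  Saturday + 4 days -> Wednesday
Result: Wednesday (2021-11-17)

Wednesday


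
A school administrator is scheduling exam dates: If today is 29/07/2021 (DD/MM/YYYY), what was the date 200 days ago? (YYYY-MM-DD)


Start: 2021-07-29
Subtracting 200 days
Days already passed in July: 29
After going back through July: 171 more days to subtract
June 2021: 30 days, 141 remaining
May 2021: 31 days, 110 remaining
April 2021: 30 days, 80 remaining
March 2021: 31 days, 49 remaining
Result: 2021-01-10

2021-01-10


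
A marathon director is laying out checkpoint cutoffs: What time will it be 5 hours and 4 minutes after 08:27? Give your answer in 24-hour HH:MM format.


Start time: 08:27
Adding: 5 hours 4 minutes
Minutes: 27 + 4 = 31
Hours: 8 + 5 + 0 = 13
Result: 13:31

13:31


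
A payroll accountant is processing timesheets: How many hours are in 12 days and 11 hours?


Days: 12
Extra hours: 11
Hours per day: 24
Days to hours: 12 x 24 = 288
Total: 288 + 11 = 299

299


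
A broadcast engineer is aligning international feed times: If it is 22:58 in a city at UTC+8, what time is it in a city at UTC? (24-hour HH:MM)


Local time: 22:58 at UTC+8 (offset 8h)
Target zone: UTC (offset 0h)
Difference: 0 - (8) = -8 hours
Calculation: 22 + (-8) = 14
Result: 14:58

14:58


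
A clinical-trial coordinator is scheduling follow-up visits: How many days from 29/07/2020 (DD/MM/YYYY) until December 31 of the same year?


Start: July 29, 2020
End: December 31, 2020
Days left in July: 2
August: 31
September: 30
October: 31
November: 30
... plus remaining months
Sum of remaining months: 153
Total: 2 + 153 = 155

155


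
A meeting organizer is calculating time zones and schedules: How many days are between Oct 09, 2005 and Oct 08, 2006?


Start date: 2005-10-09
End date: 2006-10-08
Oct 2005: +23 days
Nov 2005: +30 days
Dec 2005: +31 days
... (10 more months)
Total: 364 days

364


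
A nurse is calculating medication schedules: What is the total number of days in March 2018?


Month: March
Year: 2018
March is a 31-day month
Total: 31 days

31


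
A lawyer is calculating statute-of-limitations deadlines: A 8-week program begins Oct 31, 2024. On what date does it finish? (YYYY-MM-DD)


Start: 2024-10-31
Weeks to add: 8
Convert to days: 8 x 7 = 56 days
Add 56 days to 2024-10-31
Result: 2024-12-26

2024-12-26


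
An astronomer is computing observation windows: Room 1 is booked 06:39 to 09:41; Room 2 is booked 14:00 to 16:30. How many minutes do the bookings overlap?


Interval A: [399, 581] minutes from midnight
Interval B: [840, 990] minutes from midnight
Overlap start = max(399, 840) = 840
Overlap end = min(581, 990) = 581
End <= start, so the intervals do not overlap: 0 minutes

0


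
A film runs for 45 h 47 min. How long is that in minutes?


Hours: 45
Minutes: 47
Convert hours to minutes: 45 x 60 = 2700
Add remaining minutes: 2700 + 47 = 2747

2747


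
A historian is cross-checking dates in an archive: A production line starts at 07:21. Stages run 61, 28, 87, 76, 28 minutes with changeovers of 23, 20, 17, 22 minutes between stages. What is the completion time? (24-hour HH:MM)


Start: 07:21 = 441 min from midnight
  after task 1 (61 min): 08:22
  after break (23 min): 08:45
  after task 2 (28 min): 09:13
  after break (20 min): 09:33
  after task 3 (87 min): 11:00
  after break (17 min): 11:17
  after task 4 (76 min): 12:33
  after break (22 min): 12:55
  after task 5 (28 min): 13:23
Total elapsed: 362 minutes
End time: 13:23

13:23
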